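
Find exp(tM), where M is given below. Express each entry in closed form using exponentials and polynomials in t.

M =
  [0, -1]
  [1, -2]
e^{tM} =
  [t*exp(-t) + exp(-t), -t*exp(-t)]
  [t*exp(-t), -t*exp(-t) + exp(-t)]

Strategy: write M = P · J · P⁻¹ where J is a Jordan canonical form, so e^{tM} = P · e^{tJ} · P⁻¹, and e^{tJ} can be computed block-by-block.

M has Jordan form
J =
  [-1,  1]
  [ 0, -1]
(up to reordering of blocks).

Per-block formulas:
  For a 2×2 Jordan block J_2(-1): exp(t · J_2(-1)) = e^(-1t)·(I + t·N), where N is the 2×2 nilpotent shift.

After assembling e^{tJ} and conjugating by P, we get:

e^{tM} =
  [t*exp(-t) + exp(-t), -t*exp(-t)]
  [t*exp(-t), -t*exp(-t) + exp(-t)]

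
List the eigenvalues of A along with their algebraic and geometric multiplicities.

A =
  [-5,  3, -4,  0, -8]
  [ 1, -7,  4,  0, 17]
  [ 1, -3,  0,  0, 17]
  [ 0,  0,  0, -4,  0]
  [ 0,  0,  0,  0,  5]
λ = -4: alg = 4, geom = 3; λ = 5: alg = 1, geom = 1

Step 1 — factor the characteristic polynomial to read off the algebraic multiplicities:
  χ_A(x) = (x - 5)*(x + 4)^4

Step 2 — compute geometric multiplicities via the rank-nullity identity g(λ) = n − rank(A − λI):
  rank(A − (-4)·I) = 2, so dim ker(A − (-4)·I) = n − 2 = 3
  rank(A − (5)·I) = 4, so dim ker(A − (5)·I) = n − 4 = 1

Summary:
  λ = -4: algebraic multiplicity = 4, geometric multiplicity = 3
  λ = 5: algebraic multiplicity = 1, geometric multiplicity = 1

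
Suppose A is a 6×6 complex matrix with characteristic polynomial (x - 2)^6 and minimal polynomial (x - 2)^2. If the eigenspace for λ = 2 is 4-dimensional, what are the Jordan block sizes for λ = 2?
Block sizes for λ = 2: [2, 2, 1, 1]

Step 1 — from the characteristic polynomial, algebraic multiplicity of λ = 2 is 6. From dim ker(A − (2)·I) = 4, there are exactly 4 Jordan blocks for λ = 2.
Step 2 — from the minimal polynomial, the factor (x − 2)^2 tells us the largest block for λ = 2 has size 2.
Step 3 — with total size 6, 4 blocks, and largest block 2, the block sizes (in nonincreasing order) are [2, 2, 1, 1].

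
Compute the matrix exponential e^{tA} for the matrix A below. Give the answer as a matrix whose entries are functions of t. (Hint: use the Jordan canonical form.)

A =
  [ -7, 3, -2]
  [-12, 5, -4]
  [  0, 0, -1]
e^{tA} =
  [-6*t*exp(-t) + exp(-t), 3*t*exp(-t), -2*t*exp(-t)]
  [-12*t*exp(-t), 6*t*exp(-t) + exp(-t), -4*t*exp(-t)]
  [0, 0, exp(-t)]

Strategy: write A = P · J · P⁻¹ where J is a Jordan canonical form, so e^{tA} = P · e^{tJ} · P⁻¹, and e^{tJ} can be computed block-by-block.

A has Jordan form
J =
  [-1,  1,  0]
  [ 0, -1,  0]
  [ 0,  0, -1]
(up to reordering of blocks).

Per-block formulas:
  For a 1×1 block at λ = -1: exp(t · [-1]) = [e^(-1t)].
  For a 2×2 Jordan block J_2(-1): exp(t · J_2(-1)) = e^(-1t)·(I + t·N), where N is the 2×2 nilpotent shift.

After assembling e^{tJ} and conjugating by P, we get:

e^{tA} =
  [-6*t*exp(-t) + exp(-t), 3*t*exp(-t), -2*t*exp(-t)]
  [-12*t*exp(-t), 6*t*exp(-t) + exp(-t), -4*t*exp(-t)]
  [0, 0, exp(-t)]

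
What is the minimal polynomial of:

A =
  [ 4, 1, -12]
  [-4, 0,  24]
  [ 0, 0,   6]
x^3 - 10*x^2 + 28*x - 24

The characteristic polynomial is χ_A(x) = (x - 6)*(x - 2)^2, so the eigenvalues are known. The minimal polynomial is
  m_A(x) = Π_λ (x − λ)^{k_λ}
where k_λ is the size of the *largest* Jordan block for λ (equivalently, the smallest k with (A − λI)^k v = 0 for every generalised eigenvector v of λ).

  λ = 2: largest Jordan block has size 2, contributing (x − 2)^2
  λ = 6: largest Jordan block has size 1, contributing (x − 6)

So m_A(x) = (x - 6)*(x - 2)^2 = x^3 - 10*x^2 + 28*x - 24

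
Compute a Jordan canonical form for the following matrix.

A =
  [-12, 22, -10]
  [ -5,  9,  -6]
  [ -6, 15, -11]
J_2(-5) ⊕ J_1(-4)

The characteristic polynomial is
  det(x·I − A) = x^3 + 14*x^2 + 65*x + 100 = (x + 4)*(x + 5)^2

Eigenvalues and multiplicities (the geometric multiplicity of λ is n − rank(A − λI), which equals the number of Jordan blocks for λ):
  λ = -5: algebraic multiplicity = 2, geometric multiplicity = 1
  λ = -4: algebraic multiplicity = 1, geometric multiplicity = 1

Determining the block sizes for each eigenvalue:
  λ = -5: one block (gm = 1), so the single block has size am = 2 → block sizes [2]
  λ = -4: one block (gm = 1), so the single block has size am = 1 → block sizes [1]

Assembling the blocks gives a Jordan form
J =
  [-5,  1,  0]
  [ 0, -5,  0]
  [ 0,  0, -4]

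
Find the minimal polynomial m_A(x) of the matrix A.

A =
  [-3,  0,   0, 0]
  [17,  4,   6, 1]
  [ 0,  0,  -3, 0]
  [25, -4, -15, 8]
x^3 - 9*x^2 + 108

The characteristic polynomial is χ_A(x) = (x - 6)^2*(x + 3)^2, so the eigenvalues are known. The minimal polynomial is
  m_A(x) = Π_λ (x − λ)^{k_λ}
where k_λ is the size of the *largest* Jordan block for λ (equivalently, the smallest k with (A − λI)^k v = 0 for every generalised eigenvector v of λ).

  λ = -3: largest Jordan block has size 1, contributing (x + 3)
  λ = 6: largest Jordan block has size 2, contributing (x − 6)^2

So m_A(x) = (x - 6)^2*(x + 3) = x^3 - 9*x^2 + 108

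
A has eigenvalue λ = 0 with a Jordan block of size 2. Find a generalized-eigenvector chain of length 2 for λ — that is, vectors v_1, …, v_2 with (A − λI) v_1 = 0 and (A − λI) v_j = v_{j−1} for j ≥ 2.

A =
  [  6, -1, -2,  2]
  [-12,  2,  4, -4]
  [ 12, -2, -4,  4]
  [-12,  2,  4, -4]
A Jordan chain for λ = 0 of length 2:
v_1 = (6, -12, 12, -12)ᵀ
v_2 = (1, 0, 0, 0)ᵀ

Let N = A − (0)·I. We want v_2 with N^2 v_2 = 0 but N^1 v_2 ≠ 0; then v_{j-1} := N · v_j for j = 2, …, 2.

Pick v_2 = (1, 0, 0, 0)ᵀ.
Then v_1 = N · v_2 = (6, -12, 12, -12)ᵀ.

Sanity check: (A − (0)·I) v_1 = (0, 0, 0, 0)ᵀ = 0. ✓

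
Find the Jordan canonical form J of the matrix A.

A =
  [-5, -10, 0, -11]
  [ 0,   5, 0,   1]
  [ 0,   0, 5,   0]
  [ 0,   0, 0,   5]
J_1(-5) ⊕ J_2(5) ⊕ J_1(5)

The characteristic polynomial is
  det(x·I − A) = x^4 - 10*x^3 + 250*x - 625 = (x - 5)^3*(x + 5)

Eigenvalues and multiplicities (the geometric multiplicity of λ is n − rank(A − λI), which equals the number of Jordan blocks for λ):
  λ = -5: algebraic multiplicity = 1, geometric multiplicity = 1
  λ = 5: algebraic multiplicity = 3, geometric multiplicity = 2

Determining the block sizes for each eigenvalue:
  λ = -5: one block (gm = 1), so the single block has size am = 1 → block sizes [1]
  λ = 5: 2 blocks summing to 3 forces exactly one block of size 2 and the rest size 1 → block sizes [2, 1]

Assembling the blocks gives a Jordan form
J =
  [-5, 0, 0, 0]
  [ 0, 5, 1, 0]
  [ 0, 0, 5, 0]
  [ 0, 0, 0, 5]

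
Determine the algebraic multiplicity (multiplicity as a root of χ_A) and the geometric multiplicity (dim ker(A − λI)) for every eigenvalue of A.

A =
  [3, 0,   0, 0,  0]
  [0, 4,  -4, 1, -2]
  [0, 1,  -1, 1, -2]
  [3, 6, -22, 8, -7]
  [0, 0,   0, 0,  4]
λ = 3: alg = 2, geom = 2; λ = 4: alg = 3, geom = 1

Step 1 — factor the characteristic polynomial to read off the algebraic multiplicities:
  χ_A(x) = (x - 4)^3*(x - 3)^2

Step 2 — compute geometric multiplicities via the rank-nullity identity g(λ) = n − rank(A − λI):
  rank(A − (3)·I) = 3, so dim ker(A − (3)·I) = n − 3 = 2
  rank(A − (4)·I) = 4, so dim ker(A − (4)·I) = n − 4 = 1

Summary:
  λ = 3: algebraic multiplicity = 2, geometric multiplicity = 2
  λ = 4: algebraic multiplicity = 3, geometric multiplicity = 1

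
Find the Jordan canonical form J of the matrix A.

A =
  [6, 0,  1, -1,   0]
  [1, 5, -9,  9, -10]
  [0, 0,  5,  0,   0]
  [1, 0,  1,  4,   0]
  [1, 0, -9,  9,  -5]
J_1(-5) ⊕ J_2(5) ⊕ J_1(5) ⊕ J_1(5)

The characteristic polynomial is
  det(x·I − A) = x^5 - 15*x^4 + 50*x^3 + 250*x^2 - 1875*x + 3125 = (x - 5)^4*(x + 5)

Eigenvalues and multiplicities (the geometric multiplicity of λ is n − rank(A − λI), which equals the number of Jordan blocks for λ):
  λ = -5: algebraic multiplicity = 1, geometric multiplicity = 1
  λ = 5: algebraic multiplicity = 4, geometric multiplicity = 3

Determining the block sizes for each eigenvalue:
  λ = -5: one block (gm = 1), so the single block has size am = 1 → block sizes [1]
  λ = 5: 3 blocks summing to 4 forces exactly one block of size 2 and the rest size 1 → block sizes [2, 1, 1]

Assembling the blocks gives a Jordan form
J =
  [-5, 0, 0, 0, 0]
  [ 0, 5, 1, 0, 0]
  [ 0, 0, 5, 0, 0]
  [ 0, 0, 0, 5, 0]
  [ 0, 0, 0, 0, 5]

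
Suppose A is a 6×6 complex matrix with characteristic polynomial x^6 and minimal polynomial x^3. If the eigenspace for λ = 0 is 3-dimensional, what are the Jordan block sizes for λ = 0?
Block sizes for λ = 0: [3, 2, 1]

Step 1 — from the characteristic polynomial, algebraic multiplicity of λ = 0 is 6. From dim ker(A − (0)·I) = 3, there are exactly 3 Jordan blocks for λ = 0.
Step 2 — from the minimal polynomial, the factor (x − 0)^3 tells us the largest block for λ = 0 has size 3.
Step 3 — with total size 6, 3 blocks, and largest block 3, the block sizes (in nonincreasing order) are [3, 2, 1].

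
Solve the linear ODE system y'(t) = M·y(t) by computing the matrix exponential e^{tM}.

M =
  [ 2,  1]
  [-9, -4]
e^{tM} =
  [3*t*exp(-t) + exp(-t), t*exp(-t)]
  [-9*t*exp(-t), -3*t*exp(-t) + exp(-t)]

Strategy: write M = P · J · P⁻¹ where J is a Jordan canonical form, so e^{tM} = P · e^{tJ} · P⁻¹, and e^{tJ} can be computed block-by-block.

M has Jordan form
J =
  [-1,  1]
  [ 0, -1]
(up to reordering of blocks).

Per-block formulas:
  For a 2×2 Jordan block J_2(-1): exp(t · J_2(-1)) = e^(-1t)·(I + t·N), where N is the 2×2 nilpotent shift.

After assembling e^{tJ} and conjugating by P, we get:

e^{tM} =
  [3*t*exp(-t) + exp(-t), t*exp(-t)]
  [-9*t*exp(-t), -3*t*exp(-t) + exp(-t)]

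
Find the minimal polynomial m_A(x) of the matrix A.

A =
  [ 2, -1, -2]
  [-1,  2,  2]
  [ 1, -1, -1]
x^2 - 2*x + 1

The characteristic polynomial is χ_A(x) = (x - 1)^3, so the eigenvalues are known. The minimal polynomial is
  m_A(x) = Π_λ (x − λ)^{k_λ}
where k_λ is the size of the *largest* Jordan block for λ (equivalently, the smallest k with (A − λI)^k v = 0 for every generalised eigenvector v of λ).

  λ = 1: largest Jordan block has size 2, contributing (x − 1)^2

So m_A(x) = (x - 1)^2 = x^2 - 2*x + 1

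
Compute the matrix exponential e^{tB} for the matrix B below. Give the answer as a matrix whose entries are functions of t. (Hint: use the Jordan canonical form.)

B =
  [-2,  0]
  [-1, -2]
e^{tB} =
  [exp(-2*t), 0]
  [-t*exp(-2*t), exp(-2*t)]

Strategy: write B = P · J · P⁻¹ where J is a Jordan canonical form, so e^{tB} = P · e^{tJ} · P⁻¹, and e^{tJ} can be computed block-by-block.

B has Jordan form
J =
  [-2,  1]
  [ 0, -2]
(up to reordering of blocks).

Per-block formulas:
  For a 2×2 Jordan block J_2(-2): exp(t · J_2(-2)) = e^(-2t)·(I + t·N), where N is the 2×2 nilpotent shift.

After assembling e^{tJ} and conjugating by P, we get:

e^{tB} =
  [exp(-2*t), 0]
  [-t*exp(-2*t), exp(-2*t)]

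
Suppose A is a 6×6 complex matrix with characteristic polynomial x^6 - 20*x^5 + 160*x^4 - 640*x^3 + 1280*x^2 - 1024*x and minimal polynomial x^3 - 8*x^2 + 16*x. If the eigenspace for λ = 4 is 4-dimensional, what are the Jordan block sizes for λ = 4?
Block sizes for λ = 4: [2, 1, 1, 1]

Step 1 — from the characteristic polynomial, algebraic multiplicity of λ = 4 is 5. From dim ker(A − (4)·I) = 4, there are exactly 4 Jordan blocks for λ = 4.
Step 2 — from the minimal polynomial, the factor (x − 4)^2 tells us the largest block for λ = 4 has size 2.
Step 3 — with total size 5, 4 blocks, and largest block 2, the block sizes (in nonincreasing order) are [2, 1, 1, 1].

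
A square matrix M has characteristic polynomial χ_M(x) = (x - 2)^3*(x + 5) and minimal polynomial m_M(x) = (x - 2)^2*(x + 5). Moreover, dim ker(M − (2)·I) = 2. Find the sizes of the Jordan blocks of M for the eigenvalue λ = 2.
Block sizes for λ = 2: [2, 1]

Step 1 — from the characteristic polynomial, algebraic multiplicity of λ = 2 is 3. From dim ker(M − (2)·I) = 2, there are exactly 2 Jordan blocks for λ = 2.
Step 2 — from the minimal polynomial, the factor (x − 2)^2 tells us the largest block for λ = 2 has size 2.
Step 3 — with total size 3, 2 blocks, and largest block 2, the block sizes (in nonincreasing order) are [2, 1].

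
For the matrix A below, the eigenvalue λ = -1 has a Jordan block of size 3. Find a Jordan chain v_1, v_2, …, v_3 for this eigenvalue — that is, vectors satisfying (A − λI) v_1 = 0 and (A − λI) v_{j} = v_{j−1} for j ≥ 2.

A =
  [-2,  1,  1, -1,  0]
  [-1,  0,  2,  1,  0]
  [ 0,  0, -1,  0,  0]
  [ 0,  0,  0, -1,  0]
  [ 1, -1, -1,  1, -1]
A Jordan chain for λ = -1 of length 3:
v_1 = (1, 1, 0, 0, -1)ᵀ
v_2 = (1, 2, 0, 0, -1)ᵀ
v_3 = (0, 0, 1, 0, 0)ᵀ

Let N = A − (-1)·I. We want v_3 with N^3 v_3 = 0 but N^2 v_3 ≠ 0; then v_{j-1} := N · v_j for j = 3, …, 2.

Pick v_3 = (0, 0, 1, 0, 0)ᵀ.
Then v_2 = N · v_3 = (1, 2, 0, 0, -1)ᵀ.
Then v_1 = N · v_2 = (1, 1, 0, 0, -1)ᵀ.

Sanity check: (A − (-1)·I) v_1 = (0, 0, 0, 0, 0)ᵀ = 0. ✓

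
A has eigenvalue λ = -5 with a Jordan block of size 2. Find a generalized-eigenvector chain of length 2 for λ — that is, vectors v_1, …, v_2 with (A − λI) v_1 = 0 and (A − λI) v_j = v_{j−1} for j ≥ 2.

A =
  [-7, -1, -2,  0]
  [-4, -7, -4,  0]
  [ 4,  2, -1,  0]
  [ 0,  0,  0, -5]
A Jordan chain for λ = -5 of length 2:
v_1 = (-2, -4, 4, 0)ᵀ
v_2 = (1, 0, 0, 0)ᵀ

Let N = A − (-5)·I. We want v_2 with N^2 v_2 = 0 but N^1 v_2 ≠ 0; then v_{j-1} := N · v_j for j = 2, …, 2.

Pick v_2 = (1, 0, 0, 0)ᵀ.
Then v_1 = N · v_2 = (-2, -4, 4, 0)ᵀ.

Sanity check: (A − (-5)·I) v_1 = (0, 0, 0, 0)ᵀ = 0. ✓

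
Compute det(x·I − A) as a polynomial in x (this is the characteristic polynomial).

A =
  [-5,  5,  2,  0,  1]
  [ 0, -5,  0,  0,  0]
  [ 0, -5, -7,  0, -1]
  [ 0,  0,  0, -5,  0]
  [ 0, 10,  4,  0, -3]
x^5 + 25*x^4 + 250*x^3 + 1250*x^2 + 3125*x + 3125

Expanding det(x·I − A) (e.g. by cofactor expansion or by noting that A is similar to its Jordan form J, which has the same characteristic polynomial as A) gives
  χ_A(x) = x^5 + 25*x^4 + 250*x^3 + 1250*x^2 + 3125*x + 3125
which factors as (x + 5)^5. The eigenvalues (with algebraic multiplicities) are λ = -5 with multiplicity 5.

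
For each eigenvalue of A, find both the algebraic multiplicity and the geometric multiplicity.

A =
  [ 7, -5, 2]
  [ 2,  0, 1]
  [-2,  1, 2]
λ = 3: alg = 3, geom = 1

Step 1 — factor the characteristic polynomial to read off the algebraic multiplicities:
  χ_A(x) = (x - 3)^3

Step 2 — compute geometric multiplicities via the rank-nullity identity g(λ) = n − rank(A − λI):
  rank(A − (3)·I) = 2, so dim ker(A − (3)·I) = n − 2 = 1

Summary:
  λ = 3: algebraic multiplicity = 3, geometric multiplicity = 1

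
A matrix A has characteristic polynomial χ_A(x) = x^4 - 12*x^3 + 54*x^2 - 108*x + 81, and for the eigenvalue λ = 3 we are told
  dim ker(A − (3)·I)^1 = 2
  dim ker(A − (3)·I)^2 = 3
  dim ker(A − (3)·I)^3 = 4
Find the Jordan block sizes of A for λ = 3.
Block sizes for λ = 3: [3, 1]

From the dimensions of kernels of powers, the number of Jordan blocks of size at least j is d_j − d_{j−1} where d_j = dim ker(N^j) (with d_0 = 0). Computing the differences gives [2, 1, 1].
The number of blocks of size exactly k is (#blocks of size ≥ k) − (#blocks of size ≥ k + 1), so the partition is: 1 block(s) of size 1, 1 block(s) of size 3.
In nonincreasing order the block sizes are [3, 1].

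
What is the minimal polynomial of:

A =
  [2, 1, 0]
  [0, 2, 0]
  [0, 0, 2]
x^2 - 4*x + 4

The characteristic polynomial is χ_A(x) = (x - 2)^3, so the eigenvalues are known. The minimal polynomial is
  m_A(x) = Π_λ (x − λ)^{k_λ}
where k_λ is the size of the *largest* Jordan block for λ (equivalently, the smallest k with (A − λI)^k v = 0 for every generalised eigenvector v of λ).

  λ = 2: largest Jordan block has size 2, contributing (x − 2)^2

So m_A(x) = (x - 2)^2 = x^2 - 4*x + 4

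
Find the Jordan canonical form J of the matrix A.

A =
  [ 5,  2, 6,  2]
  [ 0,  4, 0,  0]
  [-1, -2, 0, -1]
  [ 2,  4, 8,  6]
J_1(3) ⊕ J_2(4) ⊕ J_1(4)

The characteristic polynomial is
  det(x·I − A) = x^4 - 15*x^3 + 84*x^2 - 208*x + 192 = (x - 4)^3*(x - 3)

Eigenvalues and multiplicities (the geometric multiplicity of λ is n − rank(A − λI), which equals the number of Jordan blocks for λ):
  λ = 3: algebraic multiplicity = 1, geometric multiplicity = 1
  λ = 4: algebraic multiplicity = 3, geometric multiplicity = 2

Determining the block sizes for each eigenvalue:
  λ = 3: one block (gm = 1), so the single block has size am = 1 → block sizes [1]
  λ = 4: 2 blocks summing to 3 forces exactly one block of size 2 and the rest size 1 → block sizes [2, 1]

Assembling the blocks gives a Jordan form
J =
  [3, 0, 0, 0]
  [0, 4, 1, 0]
  [0, 0, 4, 0]
  [0, 0, 0, 4]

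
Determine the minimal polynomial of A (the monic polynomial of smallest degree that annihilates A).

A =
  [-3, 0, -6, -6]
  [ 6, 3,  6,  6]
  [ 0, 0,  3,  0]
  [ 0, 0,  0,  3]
x^2 - 9

The characteristic polynomial is χ_A(x) = (x - 3)^3*(x + 3), so the eigenvalues are known. The minimal polynomial is
  m_A(x) = Π_λ (x − λ)^{k_λ}
where k_λ is the size of the *largest* Jordan block for λ (equivalently, the smallest k with (A − λI)^k v = 0 for every generalised eigenvector v of λ).

  λ = -3: largest Jordan block has size 1, contributing (x + 3)
  λ = 3: largest Jordan block has size 1, contributing (x − 3)

So m_A(x) = (x - 3)*(x + 3) = x^2 - 9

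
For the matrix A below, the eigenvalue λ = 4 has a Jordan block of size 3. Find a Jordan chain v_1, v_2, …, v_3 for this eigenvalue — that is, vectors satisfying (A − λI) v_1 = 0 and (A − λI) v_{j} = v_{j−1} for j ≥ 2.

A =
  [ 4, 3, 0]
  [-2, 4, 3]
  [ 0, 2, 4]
A Jordan chain for λ = 4 of length 3:
v_1 = (-6, 0, -4)ᵀ
v_2 = (0, -2, 0)ᵀ
v_3 = (1, 0, 0)ᵀ

Let N = A − (4)·I. We want v_3 with N^3 v_3 = 0 but N^2 v_3 ≠ 0; then v_{j-1} := N · v_j for j = 3, …, 2.

Pick v_3 = (1, 0, 0)ᵀ.
Then v_2 = N · v_3 = (0, -2, 0)ᵀ.
Then v_1 = N · v_2 = (-6, 0, -4)ᵀ.

Sanity check: (A − (4)·I) v_1 = (0, 0, 0)ᵀ = 0. ✓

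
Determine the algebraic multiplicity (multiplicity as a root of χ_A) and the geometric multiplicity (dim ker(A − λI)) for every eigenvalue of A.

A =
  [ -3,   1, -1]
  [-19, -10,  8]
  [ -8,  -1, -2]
λ = -5: alg = 3, geom = 1

Step 1 — factor the characteristic polynomial to read off the algebraic multiplicities:
  χ_A(x) = (x + 5)^3

Step 2 — compute geometric multiplicities via the rank-nullity identity g(λ) = n − rank(A − λI):
  rank(A − (-5)·I) = 2, so dim ker(A − (-5)·I) = n − 2 = 1

Summary:
  λ = -5: algebraic multiplicity = 3, geometric multiplicity = 1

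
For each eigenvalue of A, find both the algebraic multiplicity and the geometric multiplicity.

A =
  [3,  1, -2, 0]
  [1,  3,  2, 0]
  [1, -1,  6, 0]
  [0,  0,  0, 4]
λ = 4: alg = 4, geom = 3

Step 1 — factor the characteristic polynomial to read off the algebraic multiplicities:
  χ_A(x) = (x - 4)^4

Step 2 — compute geometric multiplicities via the rank-nullity identity g(λ) = n − rank(A − λI):
  rank(A − (4)·I) = 1, so dim ker(A − (4)·I) = n − 1 = 3

Summary:
  λ = 4: algebraic multiplicity = 4, geometric multiplicity = 3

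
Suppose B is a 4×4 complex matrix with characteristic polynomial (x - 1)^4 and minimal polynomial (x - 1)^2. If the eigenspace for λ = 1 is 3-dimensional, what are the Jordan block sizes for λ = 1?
Block sizes for λ = 1: [2, 1, 1]

Step 1 — from the characteristic polynomial, algebraic multiplicity of λ = 1 is 4. From dim ker(B − (1)·I) = 3, there are exactly 3 Jordan blocks for λ = 1.
Step 2 — from the minimal polynomial, the factor (x − 1)^2 tells us the largest block for λ = 1 has size 2.
Step 3 — with total size 4, 3 blocks, and largest block 2, the block sizes (in nonincreasing order) are [2, 1, 1].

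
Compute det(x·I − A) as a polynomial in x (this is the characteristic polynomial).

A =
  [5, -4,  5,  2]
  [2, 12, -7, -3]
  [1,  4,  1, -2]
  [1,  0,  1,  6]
x^4 - 24*x^3 + 216*x^2 - 864*x + 1296

Expanding det(x·I − A) (e.g. by cofactor expansion or by noting that A is similar to its Jordan form J, which has the same characteristic polynomial as A) gives
  χ_A(x) = x^4 - 24*x^3 + 216*x^2 - 864*x + 1296
which factors as (x - 6)^4. The eigenvalues (with algebraic multiplicities) are λ = 6 with multiplicity 4.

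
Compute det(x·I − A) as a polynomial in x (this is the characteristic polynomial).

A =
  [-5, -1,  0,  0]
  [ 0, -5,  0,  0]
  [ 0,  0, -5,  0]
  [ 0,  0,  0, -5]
x^4 + 20*x^3 + 150*x^2 + 500*x + 625

Expanding det(x·I − A) (e.g. by cofactor expansion or by noting that A is similar to its Jordan form J, which has the same characteristic polynomial as A) gives
  χ_A(x) = x^4 + 20*x^3 + 150*x^2 + 500*x + 625
which factors as (x + 5)^4. The eigenvalues (with algebraic multiplicities) are λ = -5 with multiplicity 4.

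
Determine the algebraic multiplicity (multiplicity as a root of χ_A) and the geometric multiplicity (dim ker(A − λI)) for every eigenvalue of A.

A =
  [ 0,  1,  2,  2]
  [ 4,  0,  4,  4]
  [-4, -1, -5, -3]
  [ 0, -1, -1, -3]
λ = -2: alg = 4, geom = 2

Step 1 — factor the characteristic polynomial to read off the algebraic multiplicities:
  χ_A(x) = (x + 2)^4

Step 2 — compute geometric multiplicities via the rank-nullity identity g(λ) = n − rank(A − λI):
  rank(A − (-2)·I) = 2, so dim ker(A − (-2)·I) = n − 2 = 2

Summary:
  λ = -2: algebraic multiplicity = 4, geometric multiplicity = 2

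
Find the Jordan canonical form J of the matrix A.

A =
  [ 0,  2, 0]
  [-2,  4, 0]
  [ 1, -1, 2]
J_2(2) ⊕ J_1(2)

The characteristic polynomial is
  det(x·I − A) = x^3 - 6*x^2 + 12*x - 8 = (x - 2)^3

Eigenvalues and multiplicities (the geometric multiplicity of λ is n − rank(A − λI), which equals the number of Jordan blocks for λ):
  λ = 2: algebraic multiplicity = 3, geometric multiplicity = 2

Determining the block sizes for each eigenvalue:
  λ = 2: 2 blocks summing to 3 forces exactly one block of size 2 and the rest size 1 → block sizes [2, 1]

Assembling the blocks gives a Jordan form
J =
  [2, 1, 0]
  [0, 2, 0]
  [0, 0, 2]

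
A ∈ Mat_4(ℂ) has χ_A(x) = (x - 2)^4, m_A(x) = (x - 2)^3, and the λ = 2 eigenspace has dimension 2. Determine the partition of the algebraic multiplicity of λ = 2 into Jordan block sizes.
Block sizes for λ = 2: [3, 1]

Step 1 — from the characteristic polynomial, algebraic multiplicity of λ = 2 is 4. From dim ker(A − (2)·I) = 2, there are exactly 2 Jordan blocks for λ = 2.
Step 2 — from the minimal polynomial, the factor (x − 2)^3 tells us the largest block for λ = 2 has size 3.
Step 3 — with total size 4, 2 blocks, and largest block 3, the block sizes (in nonincreasing order) are [3, 1].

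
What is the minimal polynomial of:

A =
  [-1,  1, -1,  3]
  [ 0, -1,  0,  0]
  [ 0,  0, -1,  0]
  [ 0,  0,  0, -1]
x^2 + 2*x + 1

The characteristic polynomial is χ_A(x) = (x + 1)^4, so the eigenvalues are known. The minimal polynomial is
  m_A(x) = Π_λ (x − λ)^{k_λ}
where k_λ is the size of the *largest* Jordan block for λ (equivalently, the smallest k with (A − λI)^k v = 0 for every generalised eigenvector v of λ).

  λ = -1: largest Jordan block has size 2, contributing (x + 1)^2

So m_A(x) = (x + 1)^2 = x^2 + 2*x + 1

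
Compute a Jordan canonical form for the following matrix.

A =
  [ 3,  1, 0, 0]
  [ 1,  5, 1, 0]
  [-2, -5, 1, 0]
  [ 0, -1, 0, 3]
J_3(3) ⊕ J_1(3)

The characteristic polynomial is
  det(x·I − A) = x^4 - 12*x^3 + 54*x^2 - 108*x + 81 = (x - 3)^4

Eigenvalues and multiplicities (the geometric multiplicity of λ is n − rank(A − λI), which equals the number of Jordan blocks for λ):
  λ = 3: algebraic multiplicity = 4, geometric multiplicity = 2

Determining the block sizes for each eigenvalue:
  λ = 3: with am = 4 and gm = 2, the partition is not yet determined (e.g. several partitions of 4 into 2 parts exist). Let N = A − (3)·I. Computing rank(N^1) = 2, rank(N^2) = 1, rank(N^3) = 0; the number of blocks of size ≥ j is rank(N^{j−1}) − rank(N^j), giving [2, 1, 1]. So we have 1 block(s) of size 3, 1 block(s) of size 1 → block sizes [3, 1]

Assembling the blocks gives a Jordan form
J =
  [3, 1, 0, 0]
  [0, 3, 1, 0]
  [0, 0, 3, 0]
  [0, 0, 0, 3]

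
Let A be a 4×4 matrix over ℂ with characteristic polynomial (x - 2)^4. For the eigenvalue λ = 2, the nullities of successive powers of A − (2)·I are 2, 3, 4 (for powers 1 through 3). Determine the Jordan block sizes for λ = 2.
Block sizes for λ = 2: [3, 1]

From the dimensions of kernels of powers, the number of Jordan blocks of size at least j is d_j − d_{j−1} where d_j = dim ker(N^j) (with d_0 = 0). Computing the differences gives [2, 1, 1].
The number of blocks of size exactly k is (#blocks of size ≥ k) − (#blocks of size ≥ k + 1), so the partition is: 1 block(s) of size 1, 1 block(s) of size 3.
In nonincreasing order the block sizes are [3, 1].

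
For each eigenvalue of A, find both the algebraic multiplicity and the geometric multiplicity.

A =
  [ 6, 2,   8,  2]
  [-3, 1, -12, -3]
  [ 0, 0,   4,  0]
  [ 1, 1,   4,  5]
λ = 4: alg = 4, geom = 3

Step 1 — factor the characteristic polynomial to read off the algebraic multiplicities:
  χ_A(x) = (x - 4)^4

Step 2 — compute geometric multiplicities via the rank-nullity identity g(λ) = n − rank(A − λI):
  rank(A − (4)·I) = 1, so dim ker(A − (4)·I) = n − 1 = 3

Summary:
  λ = 4: algebraic multiplicity = 4, geometric multiplicity = 3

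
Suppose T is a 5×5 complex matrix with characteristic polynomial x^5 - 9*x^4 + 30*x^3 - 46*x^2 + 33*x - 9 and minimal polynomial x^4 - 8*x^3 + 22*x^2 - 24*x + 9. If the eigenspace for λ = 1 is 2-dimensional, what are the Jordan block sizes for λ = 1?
Block sizes for λ = 1: [2, 1]

Step 1 — from the characteristic polynomial, algebraic multiplicity of λ = 1 is 3. From dim ker(T − (1)·I) = 2, there are exactly 2 Jordan blocks for λ = 1.
Step 2 — from the minimal polynomial, the factor (x − 1)^2 tells us the largest block for λ = 1 has size 2.
Step 3 — with total size 3, 2 blocks, and largest block 2, the block sizes (in nonincreasing order) are [2, 1].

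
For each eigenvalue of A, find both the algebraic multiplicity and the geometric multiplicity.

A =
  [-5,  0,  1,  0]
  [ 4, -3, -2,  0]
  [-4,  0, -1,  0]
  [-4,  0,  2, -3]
λ = -3: alg = 4, geom = 3

Step 1 — factor the characteristic polynomial to read off the algebraic multiplicities:
  χ_A(x) = (x + 3)^4

Step 2 — compute geometric multiplicities via the rank-nullity identity g(λ) = n − rank(A − λI):
  rank(A − (-3)·I) = 1, so dim ker(A − (-3)·I) = n − 1 = 3

Summary:
  λ = -3: algebraic multiplicity = 4, geometric multiplicity = 3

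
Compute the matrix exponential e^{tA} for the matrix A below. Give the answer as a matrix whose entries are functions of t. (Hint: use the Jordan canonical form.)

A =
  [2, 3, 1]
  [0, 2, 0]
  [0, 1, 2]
e^{tA} =
  [exp(2*t), t^2*exp(2*t)/2 + 3*t*exp(2*t), t*exp(2*t)]
  [0, exp(2*t), 0]
  [0, t*exp(2*t), exp(2*t)]

Strategy: write A = P · J · P⁻¹ where J is a Jordan canonical form, so e^{tA} = P · e^{tJ} · P⁻¹, and e^{tJ} can be computed block-by-block.

A has Jordan form
J =
  [2, 1, 0]
  [0, 2, 1]
  [0, 0, 2]
(up to reordering of blocks).

Per-block formulas:
  For a 3×3 Jordan block J_3(2): exp(t · J_3(2)) = e^(2t)·(I + t·N + (t^2/2)·N^2), where N is the 3×3 nilpotent shift.

After assembling e^{tJ} and conjugating by P, we get:

e^{tA} =
  [exp(2*t), t^2*exp(2*t)/2 + 3*t*exp(2*t), t*exp(2*t)]
  [0, exp(2*t), 0]
  [0, t*exp(2*t), exp(2*t)]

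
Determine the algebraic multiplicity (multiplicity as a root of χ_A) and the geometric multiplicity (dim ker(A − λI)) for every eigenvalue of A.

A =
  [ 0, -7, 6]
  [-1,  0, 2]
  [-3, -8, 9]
λ = 3: alg = 3, geom = 1

Step 1 — factor the characteristic polynomial to read off the algebraic multiplicities:
  χ_A(x) = (x - 3)^3

Step 2 — compute geometric multiplicities via the rank-nullity identity g(λ) = n − rank(A − λI):
  rank(A − (3)·I) = 2, so dim ker(A − (3)·I) = n − 2 = 1

Summary:
  λ = 3: algebraic multiplicity = 3, geometric multiplicity = 1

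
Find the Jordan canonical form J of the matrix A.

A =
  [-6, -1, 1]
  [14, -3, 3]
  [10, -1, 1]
J_2(-4) ⊕ J_1(0)

The characteristic polynomial is
  det(x·I − A) = x^3 + 8*x^2 + 16*x = x*(x + 4)^2

Eigenvalues and multiplicities (the geometric multiplicity of λ is n − rank(A − λI), which equals the number of Jordan blocks for λ):
  λ = -4: algebraic multiplicity = 2, geometric multiplicity = 1
  λ = 0: algebraic multiplicity = 1, geometric multiplicity = 1

Determining the block sizes for each eigenvalue:
  λ = -4: one block (gm = 1), so the single block has size am = 2 → block sizes [2]
  λ = 0: one block (gm = 1), so the single block has size am = 1 → block sizes [1]

Assembling the blocks gives a Jordan form
J =
  [-4,  1, 0]
  [ 0, -4, 0]
  [ 0,  0, 0]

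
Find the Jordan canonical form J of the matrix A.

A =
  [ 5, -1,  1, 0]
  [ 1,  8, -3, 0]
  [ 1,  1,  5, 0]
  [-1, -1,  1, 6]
J_3(6) ⊕ J_1(6)

The characteristic polynomial is
  det(x·I − A) = x^4 - 24*x^3 + 216*x^2 - 864*x + 1296 = (x - 6)^4

Eigenvalues and multiplicities (the geometric multiplicity of λ is n − rank(A − λI), which equals the number of Jordan blocks for λ):
  λ = 6: algebraic multiplicity = 4, geometric multiplicity = 2

Determining the block sizes for each eigenvalue:
  λ = 6: with am = 4 and gm = 2, the partition is not yet determined (e.g. several partitions of 4 into 2 parts exist). Let N = A − (6)·I. Computing rank(N^1) = 2, rank(N^2) = 1, rank(N^3) = 0; the number of blocks of size ≥ j is rank(N^{j−1}) − rank(N^j), giving [2, 1, 1]. So we have 1 block(s) of size 3, 1 block(s) of size 1 → block sizes [3, 1]

Assembling the blocks gives a Jordan form
J =
  [6, 1, 0, 0]
  [0, 6, 1, 0]
  [0, 0, 6, 0]
  [0, 0, 0, 6]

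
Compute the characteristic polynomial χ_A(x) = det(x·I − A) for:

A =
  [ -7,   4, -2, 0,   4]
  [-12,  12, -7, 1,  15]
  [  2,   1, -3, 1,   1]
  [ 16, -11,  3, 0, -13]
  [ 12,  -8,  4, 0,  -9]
x^5 + 7*x^4 + 18*x^3 + 22*x^2 + 13*x + 3

Expanding det(x·I − A) (e.g. by cofactor expansion or by noting that A is similar to its Jordan form J, which has the same characteristic polynomial as A) gives
  χ_A(x) = x^5 + 7*x^4 + 18*x^3 + 22*x^2 + 13*x + 3
which factors as (x + 1)^4*(x + 3). The eigenvalues (with algebraic multiplicities) are λ = -3 with multiplicity 1, λ = -1 with multiplicity 4.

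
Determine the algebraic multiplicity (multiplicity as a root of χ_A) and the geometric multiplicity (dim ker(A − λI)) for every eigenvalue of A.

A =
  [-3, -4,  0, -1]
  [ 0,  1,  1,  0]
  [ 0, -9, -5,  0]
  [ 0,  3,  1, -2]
λ = -3: alg = 1, geom = 1; λ = -2: alg = 3, geom = 2

Step 1 — factor the characteristic polynomial to read off the algebraic multiplicities:
  χ_A(x) = (x + 2)^3*(x + 3)

Step 2 — compute geometric multiplicities via the rank-nullity identity g(λ) = n − rank(A − λI):
  rank(A − (-3)·I) = 3, so dim ker(A − (-3)·I) = n − 3 = 1
  rank(A − (-2)·I) = 2, so dim ker(A − (-2)·I) = n − 2 = 2

Summary:
  λ = -3: algebraic multiplicity = 1, geometric multiplicity = 1
  λ = -2: algebraic multiplicity = 3, geometric multiplicity = 2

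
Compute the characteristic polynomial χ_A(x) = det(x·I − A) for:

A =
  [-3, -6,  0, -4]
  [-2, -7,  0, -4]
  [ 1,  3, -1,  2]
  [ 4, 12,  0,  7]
x^4 + 4*x^3 + 6*x^2 + 4*x + 1

Expanding det(x·I − A) (e.g. by cofactor expansion or by noting that A is similar to its Jordan form J, which has the same characteristic polynomial as A) gives
  χ_A(x) = x^4 + 4*x^3 + 6*x^2 + 4*x + 1
which factors as (x + 1)^4. The eigenvalues (with algebraic multiplicities) are λ = -1 with multiplicity 4.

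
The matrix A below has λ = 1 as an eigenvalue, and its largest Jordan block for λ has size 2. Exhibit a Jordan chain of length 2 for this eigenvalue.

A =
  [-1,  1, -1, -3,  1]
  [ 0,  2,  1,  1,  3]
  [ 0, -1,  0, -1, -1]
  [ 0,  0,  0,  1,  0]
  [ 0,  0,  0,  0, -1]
A Jordan chain for λ = 1 of length 2:
v_1 = (1, 1, -1, 0, 0)ᵀ
v_2 = (0, 1, 0, 0, 0)ᵀ

Let N = A − (1)·I. We want v_2 with N^2 v_2 = 0 but N^1 v_2 ≠ 0; then v_{j-1} := N · v_j for j = 2, …, 2.

Pick v_2 = (0, 1, 0, 0, 0)ᵀ.
Then v_1 = N · v_2 = (1, 1, -1, 0, 0)ᵀ.

Sanity check: (A − (1)·I) v_1 = (0, 0, 0, 0, 0)ᵀ = 0. ✓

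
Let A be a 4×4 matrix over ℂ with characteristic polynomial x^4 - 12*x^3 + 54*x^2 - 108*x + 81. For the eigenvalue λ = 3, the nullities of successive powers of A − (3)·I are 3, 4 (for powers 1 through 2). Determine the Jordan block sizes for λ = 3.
Block sizes for λ = 3: [2, 1, 1]

From the dimensions of kernels of powers, the number of Jordan blocks of size at least j is d_j − d_{j−1} where d_j = dim ker(N^j) (with d_0 = 0). Computing the differences gives [3, 1].
The number of blocks of size exactly k is (#blocks of size ≥ k) − (#blocks of size ≥ k + 1), so the partition is: 2 block(s) of size 1, 1 block(s) of size 2.
In nonincreasing order the block sizes are [2, 1, 1].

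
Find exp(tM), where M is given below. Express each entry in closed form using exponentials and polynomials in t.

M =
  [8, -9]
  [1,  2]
e^{tM} =
  [3*t*exp(5*t) + exp(5*t), -9*t*exp(5*t)]
  [t*exp(5*t), -3*t*exp(5*t) + exp(5*t)]

Strategy: write M = P · J · P⁻¹ where J is a Jordan canonical form, so e^{tM} = P · e^{tJ} · P⁻¹, and e^{tJ} can be computed block-by-block.

M has Jordan form
J =
  [5, 1]
  [0, 5]
(up to reordering of blocks).

Per-block formulas:
  For a 2×2 Jordan block J_2(5): exp(t · J_2(5)) = e^(5t)·(I + t·N), where N is the 2×2 nilpotent shift.

After assembling e^{tJ} and conjugating by P, we get:

e^{tM} =
  [3*t*exp(5*t) + exp(5*t), -9*t*exp(5*t)]
  [t*exp(5*t), -3*t*exp(5*t) + exp(5*t)]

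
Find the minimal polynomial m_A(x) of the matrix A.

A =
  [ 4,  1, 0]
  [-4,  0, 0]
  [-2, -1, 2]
x^2 - 4*x + 4

The characteristic polynomial is χ_A(x) = (x - 2)^3, so the eigenvalues are known. The minimal polynomial is
  m_A(x) = Π_λ (x − λ)^{k_λ}
where k_λ is the size of the *largest* Jordan block for λ (equivalently, the smallest k with (A − λI)^k v = 0 for every generalised eigenvector v of λ).

  λ = 2: largest Jordan block has size 2, contributing (x − 2)^2

So m_A(x) = (x - 2)^2 = x^2 - 4*x + 4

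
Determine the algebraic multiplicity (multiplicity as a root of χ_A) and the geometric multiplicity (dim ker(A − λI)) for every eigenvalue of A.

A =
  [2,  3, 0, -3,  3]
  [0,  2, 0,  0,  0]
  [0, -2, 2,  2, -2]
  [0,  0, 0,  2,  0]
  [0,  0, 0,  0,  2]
λ = 2: alg = 5, geom = 4

Step 1 — factor the characteristic polynomial to read off the algebraic multiplicities:
  χ_A(x) = (x - 2)^5

Step 2 — compute geometric multiplicities via the rank-nullity identity g(λ) = n − rank(A − λI):
  rank(A − (2)·I) = 1, so dim ker(A − (2)·I) = n − 1 = 4

Summary:
  λ = 2: algebraic multiplicity = 5, geometric multiplicity = 4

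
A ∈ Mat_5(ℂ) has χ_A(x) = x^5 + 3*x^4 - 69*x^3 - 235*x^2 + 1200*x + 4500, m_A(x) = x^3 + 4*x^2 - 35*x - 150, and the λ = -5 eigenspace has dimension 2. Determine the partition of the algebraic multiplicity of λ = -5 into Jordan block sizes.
Block sizes for λ = -5: [2, 1]

Step 1 — from the characteristic polynomial, algebraic multiplicity of λ = -5 is 3. From dim ker(A − (-5)·I) = 2, there are exactly 2 Jordan blocks for λ = -5.
Step 2 — from the minimal polynomial, the factor (x + 5)^2 tells us the largest block for λ = -5 has size 2.
Step 3 — with total size 3, 2 blocks, and largest block 2, the block sizes (in nonincreasing order) are [2, 1].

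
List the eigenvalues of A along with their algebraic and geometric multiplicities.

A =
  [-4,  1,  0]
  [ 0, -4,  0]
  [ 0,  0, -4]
λ = -4: alg = 3, geom = 2

Step 1 — factor the characteristic polynomial to read off the algebraic multiplicities:
  χ_A(x) = (x + 4)^3

Step 2 — compute geometric multiplicities via the rank-nullity identity g(λ) = n − rank(A − λI):
  rank(A − (-4)·I) = 1, so dim ker(A − (-4)·I) = n − 1 = 2

Summary:
  λ = -4: algebraic multiplicity = 3, geometric multiplicity = 2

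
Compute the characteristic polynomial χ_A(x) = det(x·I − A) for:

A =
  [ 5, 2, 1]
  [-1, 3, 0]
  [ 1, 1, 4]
x^3 - 12*x^2 + 48*x - 64

Expanding det(x·I − A) (e.g. by cofactor expansion or by noting that A is similar to its Jordan form J, which has the same characteristic polynomial as A) gives
  χ_A(x) = x^3 - 12*x^2 + 48*x - 64
which factors as (x - 4)^3. The eigenvalues (with algebraic multiplicities) are λ = 4 with multiplicity 3.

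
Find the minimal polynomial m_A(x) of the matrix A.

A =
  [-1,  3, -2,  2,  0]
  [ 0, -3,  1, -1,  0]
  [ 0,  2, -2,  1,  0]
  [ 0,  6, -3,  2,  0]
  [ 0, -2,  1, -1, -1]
x^3 + 3*x^2 + 3*x + 1

The characteristic polynomial is χ_A(x) = (x + 1)^5, so the eigenvalues are known. The minimal polynomial is
  m_A(x) = Π_λ (x − λ)^{k_λ}
where k_λ is the size of the *largest* Jordan block for λ (equivalently, the smallest k with (A − λI)^k v = 0 for every generalised eigenvector v of λ).

  λ = -1: largest Jordan block has size 3, contributing (x + 1)^3

So m_A(x) = (x + 1)^3 = x^3 + 3*x^2 + 3*x + 1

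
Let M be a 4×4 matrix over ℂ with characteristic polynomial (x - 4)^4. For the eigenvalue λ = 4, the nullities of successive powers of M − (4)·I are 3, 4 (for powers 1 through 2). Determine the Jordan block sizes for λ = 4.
Block sizes for λ = 4: [2, 1, 1]

From the dimensions of kernels of powers, the number of Jordan blocks of size at least j is d_j − d_{j−1} where d_j = dim ker(N^j) (with d_0 = 0). Computing the differences gives [3, 1].
The number of blocks of size exactly k is (#blocks of size ≥ k) − (#blocks of size ≥ k + 1), so the partition is: 2 block(s) of size 1, 1 block(s) of size 2.
In nonincreasing order the block sizes are [2, 1, 1].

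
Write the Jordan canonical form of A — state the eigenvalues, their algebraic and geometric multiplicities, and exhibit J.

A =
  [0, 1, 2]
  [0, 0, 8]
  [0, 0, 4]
J_2(0) ⊕ J_1(4)

The characteristic polynomial is
  det(x·I − A) = x^3 - 4*x^2 = x^2*(x - 4)

Eigenvalues and multiplicities (the geometric multiplicity of λ is n − rank(A − λI), which equals the number of Jordan blocks for λ):
  λ = 0: algebraic multiplicity = 2, geometric multiplicity = 1
  λ = 4: algebraic multiplicity = 1, geometric multiplicity = 1

Determining the block sizes for each eigenvalue:
  λ = 0: one block (gm = 1), so the single block has size am = 2 → block sizes [2]
  λ = 4: one block (gm = 1), so the single block has size am = 1 → block sizes [1]

Assembling the blocks gives a Jordan form
J =
  [0, 1, 0]
  [0, 0, 0]
  [0, 0, 4]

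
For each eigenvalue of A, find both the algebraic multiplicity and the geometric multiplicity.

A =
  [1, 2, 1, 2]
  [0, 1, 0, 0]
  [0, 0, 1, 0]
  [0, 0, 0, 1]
λ = 1: alg = 4, geom = 3

Step 1 — factor the characteristic polynomial to read off the algebraic multiplicities:
  χ_A(x) = (x - 1)^4

Step 2 — compute geometric multiplicities via the rank-nullity identity g(λ) = n − rank(A − λI):
  rank(A − (1)·I) = 1, so dim ker(A − (1)·I) = n − 1 = 3

Summary:
  λ = 1: algebraic multiplicity = 4, geometric multiplicity = 3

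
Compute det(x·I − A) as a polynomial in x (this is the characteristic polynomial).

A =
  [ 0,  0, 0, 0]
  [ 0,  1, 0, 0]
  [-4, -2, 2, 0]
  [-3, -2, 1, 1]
x^4 - 4*x^3 + 5*x^2 - 2*x

Expanding det(x·I − A) (e.g. by cofactor expansion or by noting that A is similar to its Jordan form J, which has the same characteristic polynomial as A) gives
  χ_A(x) = x^4 - 4*x^3 + 5*x^2 - 2*x
which factors as x*(x - 2)*(x - 1)^2. The eigenvalues (with algebraic multiplicities) are λ = 0 with multiplicity 1, λ = 1 with multiplicity 2, λ = 2 with multiplicity 1.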